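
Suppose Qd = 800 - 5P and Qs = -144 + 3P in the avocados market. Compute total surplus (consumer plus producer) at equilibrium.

Total surplus = 11760

Equilibrium: 800 - 5P = -144 + 3P gives P* = 118, Q* = 210.
Demand choke price: P = 160; supply starts at P = 48.
CS = ½(160 − 118)(210) = 4410; PS = ½(118 − 48)(210) = 7350.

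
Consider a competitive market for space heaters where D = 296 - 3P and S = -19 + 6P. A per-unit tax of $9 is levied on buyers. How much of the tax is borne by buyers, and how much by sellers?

Buyers bear $6, sellers bear $3

Pre-tax equilibrium: P* = 35, Q* = 191.
Tax on buyers shifts demand to D = 296 − 3(P + 9) = 269 - 3P.
269 - 3P = -19 + 6P gives seller price Ps = 32; buyers pay Pb = 32 + 9 = 41.
New quantity: Q = 296 − 3(41) = 173.
Buyer burden = 41 − 35 = 6; seller burden = 35 − 32 = 3.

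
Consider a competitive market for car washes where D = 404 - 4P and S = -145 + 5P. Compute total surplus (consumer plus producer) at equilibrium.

Total surplus = 5760

Equilibrium: 404 - 4P = -145 + 5P gives P* = 61, Q* = 160.
Demand choke price: P = 101; supply starts at P = 29.
CS = ½(101 − 61)(160) = 3200; PS = ½(61 − 29)(160) = 2560.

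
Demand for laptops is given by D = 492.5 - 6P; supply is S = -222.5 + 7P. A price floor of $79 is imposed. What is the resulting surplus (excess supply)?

Equilibrium price would be P* = 55, so the floor at 79 binds.
At P = 79: D = 18.5, S = 330.5.
Surplus = 330.5 − 18.5 = 312.

Surplus = 312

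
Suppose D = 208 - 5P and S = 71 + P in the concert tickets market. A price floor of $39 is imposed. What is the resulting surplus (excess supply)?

Equilibrium price would be P* = 137/6, so the floor at 39 binds.
At P = 39: D = 13, S = 110.
Surplus = 110 − 13 = 97.

Surplus = 97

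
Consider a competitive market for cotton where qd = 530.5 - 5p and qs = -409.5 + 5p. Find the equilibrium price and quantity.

p* = 94, q* = 60.5

Set qd = qs: 530.5 - 5p = -409.5 + 5p.
940 = 10p, so p* = 94.
q* = 530.5 − 5(94) = 60.5.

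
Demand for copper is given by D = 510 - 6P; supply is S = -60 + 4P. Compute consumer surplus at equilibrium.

Consumer surplus = 2352

Equilibrium: 510 - 6P = -60 + 4P gives P* = 57, Q* = 168.
Demand choke price (D = 0): P = 85.
CS = ½(85 − 57)(168) = 2352.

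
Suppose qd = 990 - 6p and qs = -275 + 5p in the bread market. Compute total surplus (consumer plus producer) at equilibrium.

Equilibrium: 990 - 6p = -275 + 5p gives p* = 115, q* = 300.
Demand choke price: p = 165; supply starts at p = 55.
CS = ½(165 − 115)(300) = 7500; PS = ½(115 − 55)(300) = 9000.

Total surplus = 16500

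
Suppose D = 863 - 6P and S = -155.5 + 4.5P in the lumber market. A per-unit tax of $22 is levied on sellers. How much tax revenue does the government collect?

Tax revenue = 34562/7

Pre-tax equilibrium: P* = 97, Q* = 281.
Tax on sellers shifts supply to S = -155.5 + 4.5(P − 22) = -254.5 + 4.5P.
863 - 6P = -254.5 + 4.5P gives buyer price Pb = 745/7; sellers receive Ps = 745/7 − 22 = 591/7.
New quantity: Q = 863 − 6(745/7) = 1571/7.
Revenue = 22 × 1571/7 = 34562/7.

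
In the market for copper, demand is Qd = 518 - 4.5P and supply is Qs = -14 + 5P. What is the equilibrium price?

Set Qd = Qs: 518 - 4.5P = -14 + 5P.
532 = 9.5P, so P* = 56.
Q* = 518 − 4.5(56) = 266.

P* = 56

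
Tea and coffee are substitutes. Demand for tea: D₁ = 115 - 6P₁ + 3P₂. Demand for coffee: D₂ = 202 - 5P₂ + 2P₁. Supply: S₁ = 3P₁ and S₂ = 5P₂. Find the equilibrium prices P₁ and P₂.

P₁ = 439/21, P₂ = 512/21

Market 1: 115 - 6P₁ + 3P₂ = 3P₁ → 9P₁ - 3P₂ = 115.
Market 2: 10P₂ - 2P₁ = 202.
Eliminating P₂: 10×(1) + 3×(2) gives 84P₁ = 1756, so P₁ = 439/21.
Back-substitute into (2): P₂ = (202 + 2×439/21) / 10 = 512/21.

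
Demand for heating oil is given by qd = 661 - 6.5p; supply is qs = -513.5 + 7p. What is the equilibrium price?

p* = 87

Set qd = qs: 661 - 6.5p = -513.5 + 7p.
1174.5 = 13.5p, so p* = 87.
q* = 661 − 6.5(87) = 95.5.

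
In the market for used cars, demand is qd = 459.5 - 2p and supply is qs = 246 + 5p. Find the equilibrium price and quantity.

p* = 30.5, q* = 398.5

Set qd = qs: 459.5 - 2p = 246 + 5p.
213.5 = 7p, so p* = 30.5.
q* = 459.5 − 2(30.5) = 398.5.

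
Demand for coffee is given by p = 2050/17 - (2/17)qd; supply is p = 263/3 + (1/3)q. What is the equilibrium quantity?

q* = 73

Set the two price expressions equal: 2050/17 - (2/17)q = 263/3 + (1/3)q.
1679/51 = (23/51)q, so q* = 73.
p* = 2050/17 − (2/17)(73) = 112.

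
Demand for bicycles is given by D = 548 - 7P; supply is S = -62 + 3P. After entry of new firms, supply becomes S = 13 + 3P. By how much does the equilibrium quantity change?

Original equilibrium: P* = 61, Q* = 121.
New equilibrium: 548 - 7P = 13 + 3P, so 535 = 10P and P' = 53.5; Q' = 548 − 7(53.5) = 173.5.
Change in quantity: 173.5 − 121 = 52.5.

ΔQ = 52.5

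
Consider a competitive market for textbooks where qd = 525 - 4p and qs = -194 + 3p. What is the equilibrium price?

p* = 719/7

Set qd = qs: 525 - 4p = -194 + 3p.
719 = 7p, so p* = 719/7.
q* = 525 − 4(719/7) = 799/7.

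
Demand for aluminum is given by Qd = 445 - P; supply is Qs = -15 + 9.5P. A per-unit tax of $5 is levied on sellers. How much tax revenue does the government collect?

Pre-tax equilibrium: P* = 920/21, Q* = 8425/21.
Tax on sellers shifts supply to Qs = -15 + 9.5(P − 5) = -62.5 + 9.5P.
445 - P = -62.5 + 9.5P gives buyer price Pb = 145/3; sellers receive Ps = 145/3 − 5 = 130/3.
New quantity: Q = 445 − 1(145/3) = 1190/3.
Revenue = 5 × 1190/3 = 5950/3.

Tax revenue = 5950/3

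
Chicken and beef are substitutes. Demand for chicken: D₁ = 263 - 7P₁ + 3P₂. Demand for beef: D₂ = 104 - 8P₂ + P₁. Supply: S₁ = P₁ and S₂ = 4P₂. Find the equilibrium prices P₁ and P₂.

Market 1: 263 - 7P₁ + 3P₂ = P₁ → 8P₁ - 3P₂ = 263.
Market 2: 12P₂ - P₁ = 104.
Eliminating P₂: 12×(1) + 3×(2) gives 93P₁ = 3468, so P₁ = 1156/31.
Back-substitute into (2): P₂ = (104 + 1×1156/31) / 12 = 365/31.

P₁ = 1156/31, P₂ = 365/31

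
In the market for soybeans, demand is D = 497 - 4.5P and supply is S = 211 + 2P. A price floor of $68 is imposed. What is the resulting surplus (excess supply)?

Surplus = 156

Equilibrium price would be P* = 44, so the floor at 68 binds.
At P = 68: D = 191, S = 347.
Surplus = 347 − 191 = 156.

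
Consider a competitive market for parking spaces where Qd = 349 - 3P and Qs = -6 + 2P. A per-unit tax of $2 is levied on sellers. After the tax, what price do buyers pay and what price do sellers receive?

Pre-tax equilibrium: P* = 71, Q* = 136.
Tax on sellers shifts supply to Qs = -6 + 2(P − 2) = -10 + 2P.
349 - 3P = -10 + 2P gives buyer price Pb = 71.8; sellers receive Ps = 71.8 − 2 = 69.8.
New quantity: Q = 349 − 3(71.8) = 133.6.

Buyers pay $71.8, sellers receive $69.8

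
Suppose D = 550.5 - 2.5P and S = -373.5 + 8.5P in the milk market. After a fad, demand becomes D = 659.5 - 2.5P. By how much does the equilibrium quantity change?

ΔQ = 1853/22

Original equilibrium: P* = 84, Q* = 340.5.
New equilibrium: 659.5 - 2.5P = -373.5 + 8.5P, so 1033 = 11P and P' = 1033/11; Q' = 659.5 − 2.5(1033/11) = 4672/11.
Change in quantity: 4672/11 − 340.5 = 1853/22.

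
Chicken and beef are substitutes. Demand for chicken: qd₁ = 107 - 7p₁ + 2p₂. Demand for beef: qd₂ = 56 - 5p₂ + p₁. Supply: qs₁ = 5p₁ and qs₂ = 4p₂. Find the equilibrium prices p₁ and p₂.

Market 1: 107 - 7p₁ + 2p₂ = 5p₁ → 12p₁ - 2p₂ = 107.
Market 2: 9p₂ - p₁ = 56.
Eliminating p₂: 9×(1) + 2×(2) gives 106p₁ = 1075, so p₁ = 1075/106.
Back-substitute into (2): p₂ = (56 + 1×1075/106) / 9 = 779/106.

p₁ = 1075/106, p₂ = 779/106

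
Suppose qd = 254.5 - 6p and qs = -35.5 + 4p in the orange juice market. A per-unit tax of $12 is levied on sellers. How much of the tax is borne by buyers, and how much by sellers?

Pre-tax equilibrium: p* = 29, q* = 80.5.
Tax on sellers shifts supply to qs = -35.5 + 4(p − 12) = -83.5 + 4p.
254.5 - 6p = -83.5 + 4p gives buyer price pb = 33.8; sellers receive ps = 33.8 − 12 = 21.8.
New quantity: q = 254.5 − 6(33.8) = 51.7.
Buyer burden = 33.8 − 29 = 4.8; seller burden = 29 − 21.8 = 7.2.

Buyers bear $4.8, sellers bear $7.2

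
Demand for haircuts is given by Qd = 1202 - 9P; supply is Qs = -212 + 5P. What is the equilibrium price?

Set Qd = Qs: 1202 - 9P = -212 + 5P.
1414 = 14P, so P* = 101.
Q* = 1202 − 9(101) = 293.

P* = 101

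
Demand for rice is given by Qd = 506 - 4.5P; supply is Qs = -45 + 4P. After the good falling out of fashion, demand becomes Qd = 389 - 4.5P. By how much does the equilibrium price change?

Original equilibrium: P* = 1102/17, Q* = 3643/17.
New equilibrium: 389 - 4.5P = -45 + 4P, so 434 = 8.5P and P' = 868/17; Q' = 389 − 4.5(868/17) = 2707/17.
Change in price: 868/17 − 1102/17 = -234/17.

ΔP = -234/17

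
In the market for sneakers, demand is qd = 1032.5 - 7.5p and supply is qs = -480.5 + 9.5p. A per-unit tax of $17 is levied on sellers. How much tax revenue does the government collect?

Tax revenue = 4993.75

Pre-tax equilibrium: p* = 89, q* = 365.
Tax on sellers shifts supply to qs = -480.5 + 9.5(p − 17) = -642 + 9.5p.
1032.5 - 7.5p = -642 + 9.5p gives buyer price pb = 98.5; sellers receive ps = 98.5 − 17 = 81.5.
New quantity: q = 1032.5 − 7.5(98.5) = 293.75.
Revenue = 17 × 293.75 = 4993.75.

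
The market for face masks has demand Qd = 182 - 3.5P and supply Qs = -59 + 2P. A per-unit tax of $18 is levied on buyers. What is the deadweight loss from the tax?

Pre-tax equilibrium: P* = 482/11, Q* = 315/11.
Tax on buyers shifts demand to Qd = 182 − 3.5(P + 18) = 119 - 3.5P.
119 - 3.5P = -59 + 2P gives seller price Ps = 356/11; buyers pay Pb = 356/11 + 18 = 554/11.
New quantity: Q = 182 − 3.5(554/11) = 63/11.
DWL = ½ × 18 × (315/11 − 63/11) = 2268/11.

Deadweight loss = 2268/11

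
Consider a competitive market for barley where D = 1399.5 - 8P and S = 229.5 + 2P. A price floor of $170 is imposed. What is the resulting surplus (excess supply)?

Equilibrium price would be P* = 117, so the floor at 170 binds.
At P = 170: D = 39.5, S = 569.5.
Surplus = 569.5 − 39.5 = 530.

Surplus = 530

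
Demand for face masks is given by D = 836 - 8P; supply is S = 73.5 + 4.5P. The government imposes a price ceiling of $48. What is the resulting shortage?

Shortage = 162.5

Equilibrium price would be P* = 61, so the ceiling at 48 binds.
At P = 48: D = 836 − 8(48) = 452, S = 73.5 + 4.5(48) = 289.5.
Shortage = 452 − 289.5 = 162.5.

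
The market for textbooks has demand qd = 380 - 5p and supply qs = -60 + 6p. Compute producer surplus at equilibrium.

Producer surplus = 2700

Equilibrium: 380 - 5p = -60 + 6p gives p* = 40, q* = 180.
Supply starts at p = 10 (where qs = 0).
PS = ½(40 − 10)(180) = 2700.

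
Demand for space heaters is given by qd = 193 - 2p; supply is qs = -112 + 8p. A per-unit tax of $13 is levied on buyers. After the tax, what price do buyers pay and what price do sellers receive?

Pre-tax equilibrium: p* = 30.5, q* = 132.
Tax on buyers shifts demand to qd = 193 − 2(p + 13) = 167 - 2p.
167 - 2p = -112 + 8p gives seller price ps = 27.9; buyers pay pb = 27.9 + 13 = 40.9.
New quantity: q = 193 − 2(40.9) = 111.2.

Buyers pay $40.9, sellers receive $27.9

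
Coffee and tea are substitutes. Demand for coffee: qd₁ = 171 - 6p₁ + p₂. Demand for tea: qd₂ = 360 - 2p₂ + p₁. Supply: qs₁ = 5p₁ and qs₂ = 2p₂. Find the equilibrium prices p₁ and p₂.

p₁ = 1044/43, p₂ = 4131/43

Market 1: 171 - 6p₁ + p₂ = 5p₁ → 11p₁ - p₂ = 171.
Market 2: 4p₂ - p₁ = 360.
Eliminating p₂: 4×(1) + 1×(2) gives 43p₁ = 1044, so p₁ = 1044/43.
Back-substitute into (2): p₂ = (360 + 1×1044/43) / 4 = 4131/43.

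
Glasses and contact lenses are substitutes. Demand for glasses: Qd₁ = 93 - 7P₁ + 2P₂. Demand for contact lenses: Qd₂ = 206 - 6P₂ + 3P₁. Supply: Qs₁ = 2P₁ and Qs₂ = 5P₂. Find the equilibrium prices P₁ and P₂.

P₁ = 1435/93, P₂ = 711/31

Market 1: 93 - 7P₁ + 2P₂ = 2P₁ → 9P₁ - 2P₂ = 93.
Market 2: 11P₂ - 3P₁ = 206.
Eliminating P₂: 11×(1) + 2×(2) gives 93P₁ = 1435, so P₁ = 1435/93.
Back-substitute into (2): P₂ = (206 + 3×1435/93) / 11 = 711/31.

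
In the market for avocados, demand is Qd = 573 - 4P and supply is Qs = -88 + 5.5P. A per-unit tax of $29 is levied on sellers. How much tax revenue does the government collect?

Pre-tax equilibrium: P* = 1322/19, Q* = 5599/19.
Tax on sellers shifts supply to Qs = -88 + 5.5(P − 29) = -247.5 + 5.5P.
573 - 4P = -247.5 + 5.5P gives buyer price Pb = 1641/19; sellers receive Ps = 1641/19 − 29 = 1090/19.
New quantity: Q = 573 − 4(1641/19) = 4323/19.
Revenue = 29 × 4323/19 = 125367/19.

Tax revenue = 125367/19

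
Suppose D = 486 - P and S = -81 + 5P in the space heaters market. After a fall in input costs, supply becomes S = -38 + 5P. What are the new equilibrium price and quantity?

Original equilibrium: P* = 94.5, Q* = 391.5.
New equilibrium: 486 - P = -38 + 5P, so 524 = 6P and P' = 262/3; Q' = 486 − 1(262/3) = 1196/3.

P' = 262/3, Q' = 1196/3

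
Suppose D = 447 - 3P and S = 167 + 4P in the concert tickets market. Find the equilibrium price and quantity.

P* = 40, Q* = 327

Set D = S: 447 - 3P = 167 + 4P.
280 = 7P, so P* = 40.
Q* = 447 − 3(40) = 327.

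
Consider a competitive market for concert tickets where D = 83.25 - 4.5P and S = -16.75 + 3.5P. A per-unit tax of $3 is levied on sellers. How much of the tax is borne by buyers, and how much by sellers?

Buyers bear $1.3125, sellers bear $1.6875

Pre-tax equilibrium: P* = 12.5, Q* = 27.
Tax on sellers shifts supply to S = -16.75 + 3.5(P − 3) = -27.25 + 3.5P.
83.25 - 4.5P = -27.25 + 3.5P gives buyer price Pb = 13.8125; sellers receive Ps = 13.8125 − 3 = 10.8125.
New quantity: Q = 83.25 − 4.5(13.8125) = 21.09375.
Buyer burden = 13.8125 − 12.5 = 1.3125; seller burden = 12.5 − 10.8125 = 1.6875.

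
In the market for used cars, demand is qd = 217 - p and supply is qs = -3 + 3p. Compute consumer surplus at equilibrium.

Equilibrium: 217 - p = -3 + 3p gives p* = 55, q* = 162.
Demand choke price (qd = 0): p = 217.
CS = ½(217 − 55)(162) = 13122.

Consumer surplus = 13122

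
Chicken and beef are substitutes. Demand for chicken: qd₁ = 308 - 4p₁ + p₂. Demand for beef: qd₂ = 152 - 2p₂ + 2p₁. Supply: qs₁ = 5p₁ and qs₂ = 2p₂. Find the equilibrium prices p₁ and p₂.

Market 1: 308 - 4p₁ + p₂ = 5p₁ → 9p₁ - p₂ = 308.
Market 2: 4p₂ - 2p₁ = 152.
Eliminating p₂: 4×(1) + 1×(2) gives 34p₁ = 1384, so p₁ = 692/17.
Back-substitute into (2): p₂ = (152 + 2×692/17) / 4 = 992/17.

p₁ = 692/17, p₂ = 992/17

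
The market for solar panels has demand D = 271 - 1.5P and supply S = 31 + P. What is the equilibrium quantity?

Set D = S: 271 - 1.5P = 31 + P.
240 = 2.5P, so P* = 96.
Q* = 271 − 1.5(96) = 127.

Q* = 127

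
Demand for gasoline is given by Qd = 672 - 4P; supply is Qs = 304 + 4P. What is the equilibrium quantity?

Q* = 488

Set Qd = Qs: 672 - 4P = 304 + 4P.
368 = 8P, so P* = 46.
Q* = 672 − 4(46) = 488.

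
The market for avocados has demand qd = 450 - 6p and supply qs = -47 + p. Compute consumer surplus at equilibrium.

Equilibrium: 450 - 6p = -47 + p gives p* = 71, q* = 24.
Demand choke price (qd = 0): p = 75.
CS = ½(75 − 71)(24) = 48.

Consumer surplus = 48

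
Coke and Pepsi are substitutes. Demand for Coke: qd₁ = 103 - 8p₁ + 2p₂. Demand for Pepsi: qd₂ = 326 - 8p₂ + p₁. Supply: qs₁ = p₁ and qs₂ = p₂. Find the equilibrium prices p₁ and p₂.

p₁ = 1579/79, p₂ = 3037/79

Market 1: 103 - 8p₁ + 2p₂ = p₁ → 9p₁ - 2p₂ = 103.
Market 2: 9p₂ - p₁ = 326.
Eliminating p₂: 9×(1) + 2×(2) gives 79p₁ = 1579, so p₁ = 1579/79.
Back-substitute into (2): p₂ = (326 + 1×1579/79) / 9 = 3037/79.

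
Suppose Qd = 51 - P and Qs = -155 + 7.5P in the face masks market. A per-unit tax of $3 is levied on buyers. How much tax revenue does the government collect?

Pre-tax equilibrium: P* = 412/17, Q* = 455/17.
Tax on buyers shifts demand to Qd = 51 − 1(P + 3) = 48 - P.
48 - P = -155 + 7.5P gives seller price Ps = 406/17; buyers pay Pb = 406/17 + 3 = 457/17.
New quantity: Q = 51 − 1(457/17) = 410/17.
Revenue = 3 × 410/17 = 1230/17.

Tax revenue = 1230/17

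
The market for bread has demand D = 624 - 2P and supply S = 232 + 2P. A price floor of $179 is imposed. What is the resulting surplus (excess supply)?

Surplus = 324

Equilibrium price would be P* = 98, so the floor at 179 binds.
At P = 179: D = 266, S = 590.
Surplus = 590 − 266 = 324.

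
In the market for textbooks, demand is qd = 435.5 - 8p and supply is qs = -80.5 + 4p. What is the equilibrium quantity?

Set qd = qs: 435.5 - 8p = -80.5 + 4p.
516 = 12p, so p* = 43.
q* = 435.5 − 8(43) = 91.5.

q* = 91.5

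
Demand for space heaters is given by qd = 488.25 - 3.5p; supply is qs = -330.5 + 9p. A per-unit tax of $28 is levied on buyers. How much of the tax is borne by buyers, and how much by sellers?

Pre-tax equilibrium: p* = 65.5, q* = 259.
Tax on buyers shifts demand to qd = 488.25 − 3.5(p + 28) = 390.25 - 3.5p.
390.25 - 3.5p = -330.5 + 9p gives seller price ps = 57.66; buyers pay pb = 57.66 + 28 = 85.66.
New quantity: q = 488.25 − 3.5(85.66) = 188.44.
Buyer burden = 85.66 − 65.5 = 20.16; seller burden = 65.5 − 57.66 = 7.84.

Buyers bear $20.16, sellers bear $7.84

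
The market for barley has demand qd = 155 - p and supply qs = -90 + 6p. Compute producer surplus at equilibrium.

Producer surplus = 1200

Equilibrium: 155 - p = -90 + 6p gives p* = 35, q* = 120.
Supply starts at p = 15 (where qs = 0).
PS = ½(35 − 15)(120) = 1200.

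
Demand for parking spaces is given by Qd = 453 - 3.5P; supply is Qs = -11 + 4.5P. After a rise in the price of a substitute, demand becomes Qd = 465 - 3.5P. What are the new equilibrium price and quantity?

P' = 59.5, Q' = 256.75

Original equilibrium: P* = 58, Q* = 250.
New equilibrium: 465 - 3.5P = -11 + 4.5P, so 476 = 8P and P' = 59.5; Q' = 465 − 3.5(59.5) = 256.75.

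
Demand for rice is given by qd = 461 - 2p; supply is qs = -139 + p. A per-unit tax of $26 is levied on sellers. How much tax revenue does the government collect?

Tax revenue = 3406/3

Pre-tax equilibrium: p* = 200, q* = 61.
Tax on sellers shifts supply to qs = -139 + 1(p − 26) = -165 + p.
461 - 2p = -165 + p gives buyer price pb = 626/3; sellers receive ps = 626/3 − 26 = 548/3.
New quantity: q = 461 − 2(626/3) = 131/3.
Revenue = 26 × 131/3 = 3406/3.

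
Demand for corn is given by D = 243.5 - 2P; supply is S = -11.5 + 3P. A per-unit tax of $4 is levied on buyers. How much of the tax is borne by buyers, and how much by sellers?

Buyers bear $2.4, sellers bear $1.6

Pre-tax equilibrium: P* = 51, Q* = 141.5.
Tax on buyers shifts demand to D = 243.5 − 2(P + 4) = 235.5 - 2P.
235.5 - 2P = -11.5 + 3P gives seller price Ps = 49.4; buyers pay Pb = 49.4 + 4 = 53.4.
New quantity: Q = 243.5 − 2(53.4) = 136.7.
Buyer burden = 53.4 − 51 = 2.4; seller burden = 51 − 49.4 = 1.6.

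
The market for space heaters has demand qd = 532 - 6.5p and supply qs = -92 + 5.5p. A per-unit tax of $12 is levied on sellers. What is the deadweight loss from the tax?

Deadweight loss = 214.5

Pre-tax equilibrium: p* = 52, q* = 194.
Tax on sellers shifts supply to qs = -92 + 5.5(p − 12) = -158 + 5.5p.
532 - 6.5p = -158 + 5.5p gives buyer price pb = 57.5; sellers receive ps = 57.5 − 12 = 45.5.
New quantity: q = 532 − 6.5(57.5) = 158.25.
DWL = ½ × 12 × (194 − 158.25) = 214.5.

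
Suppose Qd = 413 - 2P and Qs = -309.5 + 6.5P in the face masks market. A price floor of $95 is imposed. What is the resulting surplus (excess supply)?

Equilibrium price would be P* = 85, so the floor at 95 binds.
At P = 95: Qd = 223, Qs = 308.
Surplus = 308 − 223 = 85.

Surplus = 85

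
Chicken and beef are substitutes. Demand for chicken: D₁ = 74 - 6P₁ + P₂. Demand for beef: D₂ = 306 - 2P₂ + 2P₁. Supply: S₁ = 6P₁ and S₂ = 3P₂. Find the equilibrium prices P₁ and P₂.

Market 1: 74 - 6P₁ + P₂ = 6P₁ → 12P₁ - P₂ = 74.
Market 2: 5P₂ - 2P₁ = 306.
Eliminating P₂: 5×(1) + 1×(2) gives 58P₁ = 676, so P₁ = 338/29.
Back-substitute into (2): P₂ = (306 + 2×338/29) / 5 = 1910/29.

P₁ = 338/29, P₂ = 1910/29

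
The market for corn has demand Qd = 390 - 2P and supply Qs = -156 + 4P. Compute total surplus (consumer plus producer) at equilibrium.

Equilibrium: 390 - 2P = -156 + 4P gives P* = 91, Q* = 208.
Demand choke price: P = 195; supply starts at P = 39.
CS = ½(195 − 91)(208) = 10816; PS = ½(91 − 39)(208) = 5408.

Total surplus = 16224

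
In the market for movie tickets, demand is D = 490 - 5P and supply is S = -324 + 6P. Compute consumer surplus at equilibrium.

Equilibrium: 490 - 5P = -324 + 6P gives P* = 74, Q* = 120.
Demand choke price (D = 0): P = 98.
CS = ½(98 − 74)(120) = 1440.

Consumer surplus = 1440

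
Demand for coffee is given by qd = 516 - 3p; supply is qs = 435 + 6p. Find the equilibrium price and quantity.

p* = 9, q* = 489

Set qd = qs: 516 - 3p = 435 + 6p.
81 = 9p, so p* = 9.
q* = 516 − 3(9) = 489.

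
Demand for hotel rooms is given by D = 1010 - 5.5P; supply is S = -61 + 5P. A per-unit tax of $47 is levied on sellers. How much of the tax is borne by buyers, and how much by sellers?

Buyers bear 470/21, sellers bear 517/21

Pre-tax equilibrium: P* = 102, Q* = 449.
Tax on sellers shifts supply to S = -61 + 5(P − 47) = -296 + 5P.
1010 - 5.5P = -296 + 5P gives buyer price Pb = 2612/21; sellers receive Ps = 2612/21 − 47 = 1625/21.
New quantity: Q = 1010 − 5.5(2612/21) = 6844/21.
Buyer burden = 2612/21 − 102 = 470/21; seller burden = 102 − 1625/21 = 517/21.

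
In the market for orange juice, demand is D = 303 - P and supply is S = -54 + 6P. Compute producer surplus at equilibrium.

Producer surplus = 5292

Equilibrium: 303 - P = -54 + 6P gives P* = 51, Q* = 252.
Supply starts at P = 9 (where S = 0).
PS = ½(51 − 9)(252) = 5292.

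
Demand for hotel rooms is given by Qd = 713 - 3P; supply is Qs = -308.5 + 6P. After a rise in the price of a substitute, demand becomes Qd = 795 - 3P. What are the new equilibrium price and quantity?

P' = 2207/18, Q' = 2563/6

Original equilibrium: P* = 113.5, Q* = 372.5.
New equilibrium: 795 - 3P = -308.5 + 6P, so 1103.5 = 9P and P' = 2207/18; Q' = 795 − 3(2207/18) = 2563/6.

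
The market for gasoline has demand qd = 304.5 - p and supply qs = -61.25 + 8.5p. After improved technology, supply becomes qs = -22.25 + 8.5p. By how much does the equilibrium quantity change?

Δq = 78/19

Original equilibrium: p* = 38.5, q* = 266.
New equilibrium: 304.5 - p = -22.25 + 8.5p, so 326.75 = 9.5p and p' = 1307/38; q' = 304.5 − 1(1307/38) = 5132/19.
Change in quantity: 5132/19 − 266 = 78/19.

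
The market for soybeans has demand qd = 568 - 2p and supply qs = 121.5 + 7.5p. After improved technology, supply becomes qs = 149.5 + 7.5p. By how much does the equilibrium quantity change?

Δq = 112/19

Original equilibrium: p* = 47, q* = 474.
New equilibrium: 568 - 2p = 149.5 + 7.5p, so 418.5 = 9.5p and p' = 837/19; q' = 568 − 2(837/19) = 9118/19.
Change in quantity: 9118/19 − 474 = 112/19.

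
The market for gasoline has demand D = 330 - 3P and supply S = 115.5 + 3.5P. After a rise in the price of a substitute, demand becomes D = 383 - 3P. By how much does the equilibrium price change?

Original equilibrium: P* = 33, Q* = 231.
New equilibrium: 383 - 3P = 115.5 + 3.5P, so 267.5 = 6.5P and P' = 535/13; Q' = 383 − 3(535/13) = 3374/13.
Change in price: 535/13 − 33 = 106/13.

ΔP = 106/13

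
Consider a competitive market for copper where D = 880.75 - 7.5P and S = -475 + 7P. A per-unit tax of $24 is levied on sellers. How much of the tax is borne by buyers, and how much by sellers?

Pre-tax equilibrium: P* = 93.5, Q* = 179.5.
Tax on sellers shifts supply to S = -475 + 7(P − 24) = -643 + 7P.
880.75 - 7.5P = -643 + 7P gives buyer price Pb = 6095/58; sellers receive Ps = 6095/58 − 24 = 4703/58.
New quantity: Q = 880.75 − 7.5(6095/58) = 5371/58.
Buyer burden = 6095/58 − 93.5 = 336/29; seller burden = 93.5 − 4703/58 = 360/29.

Buyers bear 336/29, sellers bear 360/29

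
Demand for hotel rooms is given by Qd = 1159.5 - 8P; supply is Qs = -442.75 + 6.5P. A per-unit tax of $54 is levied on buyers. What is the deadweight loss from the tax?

Deadweight loss = 151632/29

Pre-tax equilibrium: P* = 110.5, Q* = 275.5.
Tax on buyers shifts demand to Qd = 1159.5 − 8(P + 54) = 727.5 - 8P.
727.5 - 8P = -442.75 + 6.5P gives seller price Ps = 4681/58; buyers pay Pb = 4681/58 + 54 = 7813/58.
New quantity: Q = 1159.5 − 8(7813/58) = 4747/58.
DWL = ½ × 54 × (275.5 − 4747/58) = 151632/29.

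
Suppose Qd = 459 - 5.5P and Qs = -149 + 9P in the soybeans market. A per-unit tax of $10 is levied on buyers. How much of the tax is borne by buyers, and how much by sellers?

Buyers bear 180/29, sellers bear 110/29

Pre-tax equilibrium: P* = 1216/29, Q* = 6623/29.
Tax on buyers shifts demand to Qd = 459 − 5.5(P + 10) = 404 - 5.5P.
404 - 5.5P = -149 + 9P gives seller price Ps = 1106/29; buyers pay Pb = 1106/29 + 10 = 1396/29.
New quantity: Q = 459 − 5.5(1396/29) = 5633/29.
Buyer burden = 1396/29 − 1216/29 = 180/29; seller burden = 1216/29 − 1106/29 = 110/29.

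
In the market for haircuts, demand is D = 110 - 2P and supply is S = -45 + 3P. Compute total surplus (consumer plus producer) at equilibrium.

Equilibrium: 110 - 2P = -45 + 3P gives P* = 31, Q* = 48.
Demand choke price: P = 55; supply starts at P = 15.
CS = ½(55 − 31)(48) = 576; PS = ½(31 − 15)(48) = 384.

Total surplus = 960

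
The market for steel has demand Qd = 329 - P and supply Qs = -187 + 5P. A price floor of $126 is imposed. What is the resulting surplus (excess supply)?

Surplus = 240

Equilibrium price would be P* = 86, so the floor at 126 binds.
At P = 126: Qd = 203, Qs = 443.
Surplus = 443 − 203 = 240.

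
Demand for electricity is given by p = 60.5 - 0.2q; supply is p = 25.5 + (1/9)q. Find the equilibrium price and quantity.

Set the two price expressions equal: 60.5 - 0.2q = 25.5 + (1/9)q.
35 = (14/45)q, so q* = 112.5.
p* = 60.5 − (0.2)(112.5) = 38.

p* = 38, q* = 112.5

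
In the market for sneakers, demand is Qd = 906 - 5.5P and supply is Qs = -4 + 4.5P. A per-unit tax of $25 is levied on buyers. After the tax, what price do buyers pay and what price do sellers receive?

Buyers pay $102.25, sellers receive $77.25

Pre-tax equilibrium: P* = 91, Q* = 405.5.
Tax on buyers shifts demand to Qd = 906 − 5.5(P + 25) = 768.5 - 5.5P.
768.5 - 5.5P = -4 + 4.5P gives seller price Ps = 77.25; buyers pay Pb = 77.25 + 25 = 102.25.
New quantity: Q = 906 − 5.5(102.25) = 343.625.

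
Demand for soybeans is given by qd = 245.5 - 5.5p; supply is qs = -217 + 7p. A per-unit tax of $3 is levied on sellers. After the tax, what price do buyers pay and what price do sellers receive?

Pre-tax equilibrium: p* = 37, q* = 42.
Tax on sellers shifts supply to qs = -217 + 7(p − 3) = -238 + 7p.
245.5 - 5.5p = -238 + 7p gives buyer price pb = 38.68; sellers receive ps = 38.68 − 3 = 35.68.
New quantity: q = 245.5 − 5.5(38.68) = 32.76.

Buyers pay $38.68, sellers receive $35.68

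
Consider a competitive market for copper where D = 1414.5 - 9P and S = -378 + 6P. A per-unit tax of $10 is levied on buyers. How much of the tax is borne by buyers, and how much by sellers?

Buyers bear $4, sellers bear $6

Pre-tax equilibrium: P* = 119.5, Q* = 339.
Tax on buyers shifts demand to D = 1414.5 − 9(P + 10) = 1324.5 - 9P.
1324.5 - 9P = -378 + 6P gives seller price Ps = 113.5; buyers pay Pb = 113.5 + 10 = 123.5.
New quantity: Q = 1414.5 − 9(123.5) = 303.
Buyer burden = 123.5 − 119.5 = 4; seller burden = 119.5 − 113.5 = 6.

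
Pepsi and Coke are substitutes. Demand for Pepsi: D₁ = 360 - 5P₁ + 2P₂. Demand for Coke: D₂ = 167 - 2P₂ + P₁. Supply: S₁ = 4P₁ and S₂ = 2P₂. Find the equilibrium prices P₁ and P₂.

P₁ = 887/17, P₂ = 1863/34

Market 1: 360 - 5P₁ + 2P₂ = 4P₁ → 9P₁ - 2P₂ = 360.
Market 2: 4P₂ - P₁ = 167.
Eliminating P₂: 4×(1) + 2×(2) gives 34P₁ = 1774, so P₁ = 887/17.
Back-substitute into (2): P₂ = (167 + 1×887/17) / 4 = 1863/34.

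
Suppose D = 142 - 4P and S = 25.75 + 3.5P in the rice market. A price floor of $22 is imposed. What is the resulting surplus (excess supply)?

Equilibrium price would be P* = 15.5, so the floor at 22 binds.
At P = 22: D = 54, S = 102.75.
Surplus = 102.75 − 54 = 48.75.

Surplus = 48.75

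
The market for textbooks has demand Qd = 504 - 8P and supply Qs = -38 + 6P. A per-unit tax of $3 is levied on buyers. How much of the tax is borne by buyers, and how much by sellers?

Pre-tax equilibrium: P* = 271/7, Q* = 1360/7.
Tax on buyers shifts demand to Qd = 504 − 8(P + 3) = 480 - 8P.
480 - 8P = -38 + 6P gives seller price Ps = 37; buyers pay Pb = 37 + 3 = 40.
New quantity: Q = 504 − 8(40) = 184.
Buyer burden = 40 − 271/7 = 9/7; seller burden = 271/7 − 37 = 12/7.

Buyers bear 9/7, sellers bear 12/7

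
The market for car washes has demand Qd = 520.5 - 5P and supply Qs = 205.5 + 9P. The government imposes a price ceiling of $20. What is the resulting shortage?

Equilibrium price would be P* = 22.5, so the ceiling at 20 binds.
At P = 20: Qd = 520.5 − 5(20) = 420.5, Qs = 205.5 + 9(20) = 385.5.
Shortage = 420.5 − 385.5 = 35.

Shortage = 35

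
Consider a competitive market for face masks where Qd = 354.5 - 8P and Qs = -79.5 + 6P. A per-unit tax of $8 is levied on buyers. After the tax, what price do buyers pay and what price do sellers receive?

Pre-tax equilibrium: P* = 31, Q* = 106.5.
Tax on buyers shifts demand to Qd = 354.5 − 8(P + 8) = 290.5 - 8P.
290.5 - 8P = -79.5 + 6P gives seller price Ps = 185/7; buyers pay Pb = 185/7 + 8 = 241/7.
New quantity: Q = 354.5 − 8(241/7) = 1107/14.

Buyers pay 241/7, sellers receive 185/7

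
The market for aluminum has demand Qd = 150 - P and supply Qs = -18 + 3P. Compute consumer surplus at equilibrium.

Equilibrium: 150 - P = -18 + 3P gives P* = 42, Q* = 108.
Demand choke price (Qd = 0): P = 150.
CS = ½(150 − 42)(108) = 5832.

Consumer surplus = 5832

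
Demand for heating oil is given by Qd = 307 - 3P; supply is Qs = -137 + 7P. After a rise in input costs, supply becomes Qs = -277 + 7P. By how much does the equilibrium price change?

ΔP = 14

Original equilibrium: P* = 44.4, Q* = 173.8.
New equilibrium: 307 - 3P = -277 + 7P, so 584 = 10P and P' = 58.4; Q' = 307 − 3(58.4) = 131.8.
Change in price: 58.4 − 44.4 = 14.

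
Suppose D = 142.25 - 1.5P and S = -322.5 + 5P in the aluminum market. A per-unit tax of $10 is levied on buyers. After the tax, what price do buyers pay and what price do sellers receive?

Buyers pay 2059/26, sellers receive 1799/26

Pre-tax equilibrium: P* = 71.5, Q* = 35.
Tax on buyers shifts demand to D = 142.25 − 1.5(P + 10) = 127.25 - 1.5P.
127.25 - 1.5P = -322.5 + 5P gives seller price Ps = 1799/26; buyers pay Pb = 1799/26 + 10 = 2059/26.
New quantity: Q = 142.25 − 1.5(2059/26) = 305/13.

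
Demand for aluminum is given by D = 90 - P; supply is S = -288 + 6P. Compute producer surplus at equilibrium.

Producer surplus = 108

Equilibrium: 90 - P = -288 + 6P gives P* = 54, Q* = 36.
Supply starts at P = 48 (where S = 0).
PS = ½(54 − 48)(36) = 108.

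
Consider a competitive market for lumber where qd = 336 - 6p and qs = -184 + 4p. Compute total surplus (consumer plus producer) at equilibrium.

Equilibrium: 336 - 6p = -184 + 4p gives p* = 52, q* = 24.
Demand choke price: p = 56; supply starts at p = 46.
CS = ½(56 − 52)(24) = 48; PS = ½(52 − 46)(24) = 72.

Total surplus = 120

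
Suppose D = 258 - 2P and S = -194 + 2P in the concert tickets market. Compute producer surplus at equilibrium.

Producer surplus = 256

Equilibrium: 258 - 2P = -194 + 2P gives P* = 113, Q* = 32.
Supply starts at P = 97 (where S = 0).
PS = ½(113 − 97)(32) = 256.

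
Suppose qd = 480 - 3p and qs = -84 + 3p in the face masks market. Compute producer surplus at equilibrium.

Equilibrium: 480 - 3p = -84 + 3p gives p* = 94, q* = 198.
Supply starts at p = 28 (where qs = 0).
PS = ½(94 − 28)(198) = 6534.

Producer surplus = 6534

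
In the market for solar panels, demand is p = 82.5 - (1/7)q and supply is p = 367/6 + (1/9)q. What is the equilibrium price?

p* = 70.5

Set the two price expressions equal: 82.5 - (1/7)q = 367/6 + (1/9)q.
64/3 = (16/63)q, so q* = 84.
p* = 82.5 − (1/7)(84) = 70.5.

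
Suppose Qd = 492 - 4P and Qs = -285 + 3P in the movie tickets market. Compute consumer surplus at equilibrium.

Equilibrium: 492 - 4P = -285 + 3P gives P* = 111, Q* = 48.
Demand choke price (Qd = 0): P = 123.
CS = ½(123 − 111)(48) = 288.

Consumer surplus = 288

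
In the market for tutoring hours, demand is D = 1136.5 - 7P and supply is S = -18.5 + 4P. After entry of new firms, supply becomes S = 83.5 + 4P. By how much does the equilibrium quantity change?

ΔQ = 714/11

Original equilibrium: P* = 105, Q* = 401.5.
New equilibrium: 1136.5 - 7P = 83.5 + 4P, so 1053 = 11P and P' = 1053/11; Q' = 1136.5 − 7(1053/11) = 10261/22.
Change in quantity: 10261/22 − 401.5 = 714/11.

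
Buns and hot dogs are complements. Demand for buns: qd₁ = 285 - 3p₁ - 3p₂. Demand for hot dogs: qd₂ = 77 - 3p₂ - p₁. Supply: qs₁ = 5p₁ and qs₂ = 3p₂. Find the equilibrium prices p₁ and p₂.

Market 1: 285 - 3p₁ - 3p₂ = 5p₁ → 8p₁ + 3p₂ = 285.
Market 2: 6p₂ + p₁ = 77.
Eliminating p₂: 6×(1) − 3×(2) gives 45p₁ = 1479, so p₁ = 493/15.
Back-substitute into (2): p₂ = (77 − 1×493/15) / 6 = 331/45.

p₁ = 493/15, p₂ = 331/45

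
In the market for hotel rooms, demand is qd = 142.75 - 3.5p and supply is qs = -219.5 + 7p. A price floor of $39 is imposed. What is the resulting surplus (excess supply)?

Surplus = 47.25

Equilibrium price would be p* = 34.5, so the floor at 39 binds.
At p = 39: qd = 6.25, qs = 53.5.
Surplus = 53.5 − 6.25 = 47.25.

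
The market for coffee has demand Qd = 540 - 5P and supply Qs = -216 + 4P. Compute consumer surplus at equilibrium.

Consumer surplus = 1440

Equilibrium: 540 - 5P = -216 + 4P gives P* = 84, Q* = 120.
Demand choke price (Qd = 0): P = 108.
CS = ½(108 − 84)(120) = 1440.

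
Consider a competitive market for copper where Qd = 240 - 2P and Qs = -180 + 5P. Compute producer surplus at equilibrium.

Equilibrium: 240 - 2P = -180 + 5P gives P* = 60, Q* = 120.
Supply starts at P = 36 (where Qs = 0).
PS = ½(60 − 36)(120) = 1440.

Producer surplus = 1440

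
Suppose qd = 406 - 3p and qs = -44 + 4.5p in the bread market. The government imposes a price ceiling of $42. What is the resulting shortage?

Equilibrium price would be p* = 60, so the ceiling at 42 binds.
At p = 42: qd = 406 − 3(42) = 280, qs = -44 + 4.5(42) = 145.
Shortage = 280 − 145 = 135.

Shortage = 135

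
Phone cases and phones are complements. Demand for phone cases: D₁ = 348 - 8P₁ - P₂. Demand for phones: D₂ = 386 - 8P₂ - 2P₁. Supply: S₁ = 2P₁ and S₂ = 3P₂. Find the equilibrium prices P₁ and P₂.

P₁ = 1721/54, P₂ = 791/27

Market 1: 348 - 8P₁ - P₂ = 2P₁ → 10P₁ + P₂ = 348.
Market 2: 11P₂ + 2P₁ = 386.
Eliminating P₂: 11×(1) − 1×(2) gives 108P₁ = 3442, so P₁ = 1721/54.
Back-substitute into (2): P₂ = (386 − 2×1721/54) / 11 = 791/27.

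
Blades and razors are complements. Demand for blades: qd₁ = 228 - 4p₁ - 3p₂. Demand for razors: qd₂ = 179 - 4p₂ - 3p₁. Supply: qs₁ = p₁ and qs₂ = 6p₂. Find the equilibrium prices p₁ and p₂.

p₁ = 1743/41, p₂ = 211/41

Market 1: 228 - 4p₁ - 3p₂ = p₁ → 5p₁ + 3p₂ = 228.
Market 2: 10p₂ + 3p₁ = 179.
Eliminating p₂: 10×(1) − 3×(2) gives 41p₁ = 1743, so p₁ = 1743/41.
Back-substitute into (2): p₂ = (179 − 3×1743/41) / 10 = 211/41.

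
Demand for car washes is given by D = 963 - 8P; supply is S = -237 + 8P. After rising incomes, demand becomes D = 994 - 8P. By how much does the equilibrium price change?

Original equilibrium: P* = 75, Q* = 363.
New equilibrium: 994 - 8P = -237 + 8P, so 1231 = 16P and P' = 76.9375; Q' = 994 − 8(76.9375) = 378.5.
Change in price: 76.9375 − 75 = 1.9375.

ΔP = 1.9375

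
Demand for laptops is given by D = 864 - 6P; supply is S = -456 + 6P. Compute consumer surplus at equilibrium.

Equilibrium: 864 - 6P = -456 + 6P gives P* = 110, Q* = 204.
Demand choke price (D = 0): P = 144.
CS = ½(144 − 110)(204) = 3468.

Consumer surplus = 3468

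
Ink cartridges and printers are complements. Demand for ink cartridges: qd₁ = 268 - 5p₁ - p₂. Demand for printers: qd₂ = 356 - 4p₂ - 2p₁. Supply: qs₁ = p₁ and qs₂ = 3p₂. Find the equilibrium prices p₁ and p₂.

Market 1: 268 - 5p₁ - p₂ = p₁ → 6p₁ + p₂ = 268.
Market 2: 7p₂ + 2p₁ = 356.
Eliminating p₂: 7×(1) − 1×(2) gives 40p₁ = 1520, so p₁ = 38.
Back-substitute into (2): p₂ = (356 − 2×38) / 7 = 40.

p₁ = 38, p₂ = 40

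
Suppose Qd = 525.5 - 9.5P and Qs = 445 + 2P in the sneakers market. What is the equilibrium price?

P* = 7

Set Qd = Qs: 525.5 - 9.5P = 445 + 2P.
80.5 = 11.5P, so P* = 7.
Q* = 525.5 − 9.5(7) = 459.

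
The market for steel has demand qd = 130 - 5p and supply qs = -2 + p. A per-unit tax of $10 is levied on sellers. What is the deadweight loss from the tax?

Pre-tax equilibrium: p* = 22, q* = 20.
Tax on sellers shifts supply to qs = -2 + 1(p − 10) = -12 + p.
130 - 5p = -12 + p gives buyer price pb = 71/3; sellers receive ps = 71/3 − 10 = 41/3.
New quantity: q = 130 − 5(71/3) = 35/3.
DWL = ½ × 10 × (20 − 35/3) = 125/3.

Deadweight loss = 125/3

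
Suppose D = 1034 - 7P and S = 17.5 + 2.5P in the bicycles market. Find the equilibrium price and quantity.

Set D = S: 1034 - 7P = 17.5 + 2.5P.
1016.5 = 9.5P, so P* = 107.
Q* = 1034 − 7(107) = 285.

P* = 107, Q* = 285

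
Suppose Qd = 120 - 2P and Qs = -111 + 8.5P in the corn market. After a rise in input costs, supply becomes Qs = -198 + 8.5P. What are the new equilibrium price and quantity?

P' = 212/7, Q' = 416/7

Original equilibrium: P* = 22, Q* = 76.
New equilibrium: 120 - 2P = -198 + 8.5P, so 318 = 10.5P and P' = 212/7; Q' = 120 − 2(212/7) = 416/7.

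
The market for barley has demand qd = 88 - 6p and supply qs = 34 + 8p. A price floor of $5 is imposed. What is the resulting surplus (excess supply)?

Surplus = 16

Equilibrium price would be p* = 27/7, so the floor at 5 binds.
At p = 5: qd = 58, qs = 74.
Surplus = 74 − 58 = 16.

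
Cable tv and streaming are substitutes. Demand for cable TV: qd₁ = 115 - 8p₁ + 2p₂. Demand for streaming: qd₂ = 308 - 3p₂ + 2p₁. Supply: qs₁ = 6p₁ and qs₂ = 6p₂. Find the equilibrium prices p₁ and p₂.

Market 1: 115 - 8p₁ + 2p₂ = 6p₁ → 14p₁ - 2p₂ = 115.
Market 2: 9p₂ - 2p₁ = 308.
Eliminating p₂: 9×(1) + 2×(2) gives 122p₁ = 1651, so p₁ = 1651/122.
Back-substitute into (2): p₂ = (308 + 2×1651/122) / 9 = 2271/61.

p₁ = 1651/122, p₂ = 2271/61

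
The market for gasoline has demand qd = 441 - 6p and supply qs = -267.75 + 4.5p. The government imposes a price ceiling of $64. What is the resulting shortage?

Shortage = 36.75

Equilibrium price would be p* = 67.5, so the ceiling at 64 binds.
At p = 64: qd = 441 − 6(64) = 57, qs = -267.75 + 4.5(64) = 20.25.
Shortage = 57 − 20.25 = 36.75.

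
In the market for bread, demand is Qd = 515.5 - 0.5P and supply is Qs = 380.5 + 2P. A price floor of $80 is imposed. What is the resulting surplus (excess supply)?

Equilibrium price would be P* = 54, so the floor at 80 binds.
At P = 80: Qd = 475.5, Qs = 540.5.
Surplus = 540.5 − 475.5 = 65.

Surplus = 65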